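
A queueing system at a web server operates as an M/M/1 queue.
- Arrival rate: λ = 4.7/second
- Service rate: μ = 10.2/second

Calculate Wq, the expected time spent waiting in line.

First, compute utilization: ρ = λ/μ = 4.7/10.2 = 0.4608
For M/M/1: Wq = λ/(μ(μ-λ))
Wq = 4.7/(10.2 × (10.2-4.7))
Wq = 4.7/(10.2 × 5.50)
Wq = 0.08378 seconds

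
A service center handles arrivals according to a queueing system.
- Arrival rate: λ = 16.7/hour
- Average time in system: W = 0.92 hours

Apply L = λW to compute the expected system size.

Little's Law: L = λW
L = 16.7 × 0.92 = 15.3640 customers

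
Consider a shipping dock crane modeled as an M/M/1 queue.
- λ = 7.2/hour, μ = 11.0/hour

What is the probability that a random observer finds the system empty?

ρ = λ/μ = 7.2/11.0 = 0.6545
P(0) = 1 - ρ = 1 - 0.6545 = 0.3455
The server is idle 34.55% of the time.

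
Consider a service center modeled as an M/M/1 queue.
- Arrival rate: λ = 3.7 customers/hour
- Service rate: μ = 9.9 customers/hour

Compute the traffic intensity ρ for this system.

Server utilization: ρ = λ/μ
ρ = 3.7/9.9 = 0.3737
The server is busy 37.37% of the time.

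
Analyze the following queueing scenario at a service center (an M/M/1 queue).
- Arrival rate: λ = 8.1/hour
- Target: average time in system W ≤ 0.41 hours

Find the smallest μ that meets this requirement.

For M/M/1: W = 1/(μ-λ)
Need W ≤ 0.41, so 1/(μ-λ) ≤ 0.41
μ - λ ≥ 1/0.41 = 2.4390
μ ≥ 8.1 + 2.4390 = 10.5390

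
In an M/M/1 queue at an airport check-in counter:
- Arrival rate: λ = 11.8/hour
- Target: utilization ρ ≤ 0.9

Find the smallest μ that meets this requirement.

ρ = λ/μ, so μ = λ/ρ
μ ≥ 11.8/0.9 = 13.1111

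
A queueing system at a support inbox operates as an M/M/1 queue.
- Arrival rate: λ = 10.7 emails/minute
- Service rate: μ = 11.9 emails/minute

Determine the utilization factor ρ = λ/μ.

Server utilization: ρ = λ/μ
ρ = 10.7/11.9 = 0.8992
The server is busy 89.92% of the time.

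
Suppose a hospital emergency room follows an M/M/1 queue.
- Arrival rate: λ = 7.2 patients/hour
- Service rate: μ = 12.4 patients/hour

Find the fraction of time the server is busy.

Server utilization: ρ = λ/μ
ρ = 7.2/12.4 = 0.5806
The server is busy 58.06% of the time.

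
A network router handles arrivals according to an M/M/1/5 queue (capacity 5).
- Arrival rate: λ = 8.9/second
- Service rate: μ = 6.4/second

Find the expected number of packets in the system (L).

ρ = λ/μ = 8.9/6.4 = 1.39062
P₀ = (1-ρ)/(1-ρ^(K+1)) = (1-1.39062)/(1-1.39062^6) = -0.3906/-6.2319 = 0.06268
P_K = P₀×ρ^K = 0.06268 × 1.39062^5 = 0.06268 × 5.2005 = 0.3260
L = ρ[1 - (K+1)ρ^K + Kρ^(K+1)] / [(1-ρ)(1-ρ^(K+1))]
L = 1.39062 × (1 - 6×5.200467 + 5×7.231874) / ((1 - 1.39062) × (1 - 7.231874)) = 3.4028 packets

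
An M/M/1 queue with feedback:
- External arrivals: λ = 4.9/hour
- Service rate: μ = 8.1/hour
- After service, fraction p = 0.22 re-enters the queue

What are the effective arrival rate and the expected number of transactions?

Effective arrival rate: λ_eff = λ/(1-p) = 4.9/(1-0.22) = 4.9/0.78 = 6.28205
ρ = λ_eff/μ = 6.28205/8.1 = 0.775562
L = ρ/(1-ρ) = 0.775562/(1-0.775562) = 3.4556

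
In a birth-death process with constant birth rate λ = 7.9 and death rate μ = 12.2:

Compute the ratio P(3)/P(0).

For constant rates: P(n)/P(0) = (λ/μ)^n
P(3)/P(0) = (7.9/12.2)^3 = 0.6475^3 = 0.2715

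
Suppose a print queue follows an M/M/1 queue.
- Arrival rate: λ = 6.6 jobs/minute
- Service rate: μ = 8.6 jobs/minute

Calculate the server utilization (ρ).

Server utilization: ρ = λ/μ
ρ = 6.6/8.6 = 0.7674
The server is busy 76.74% of the time.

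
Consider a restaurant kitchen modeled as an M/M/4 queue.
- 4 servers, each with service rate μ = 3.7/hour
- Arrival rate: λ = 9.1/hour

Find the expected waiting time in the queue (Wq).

Traffic intensity: ρ = λ/(cμ) = 9.1/(4×3.7) = 0.6149
Since ρ = 0.6149 < 1, system is stable.
Offered load a = λ/μ = cρ = 9.1/3.7 = 2.4595
P₀ = [ Σₙ₌₀^3 aⁿ/n! + a^4/(4!(1-ρ)) ]⁻¹
Σ = a^0/0! + a^1/1! + a^2/2! + a^3/3! = 1.0000 + 2.4595 + 3.0245 + 2.4795 = 8.9635
a^4/(4!(1-ρ)) = 36.5897/(24 × 0.38514) = 3.9585
P₀ = 1/(8.9635 + 3.9585) = 0.07739
Lq = P₀·a^4·ρ / (4!(1-ρ)²) = 0.077387 × 36.5897 × 0.61486 / (24 × 0.14833) = 0.4891
Wq = Lq/λ = 0.48907/9.1 = 0.05374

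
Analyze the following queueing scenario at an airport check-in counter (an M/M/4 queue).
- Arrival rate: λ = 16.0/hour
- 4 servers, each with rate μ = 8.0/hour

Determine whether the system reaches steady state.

Stability requires ρ = λ/(cμ) < 1
ρ = 16.0/(4 × 8.0) = 16.0/32.00 = 0.5000
Since 0.5000 < 1, the system is STABLE.
The servers are busy 50.00% of the time.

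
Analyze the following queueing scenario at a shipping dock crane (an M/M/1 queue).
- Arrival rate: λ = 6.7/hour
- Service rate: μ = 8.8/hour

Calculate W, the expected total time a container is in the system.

First, compute utilization: ρ = λ/μ = 6.7/8.8 = 0.7614
For M/M/1: W = 1/(μ-λ)
W = 1/(8.8-6.7) = 1/2.10
W = 0.4762 hours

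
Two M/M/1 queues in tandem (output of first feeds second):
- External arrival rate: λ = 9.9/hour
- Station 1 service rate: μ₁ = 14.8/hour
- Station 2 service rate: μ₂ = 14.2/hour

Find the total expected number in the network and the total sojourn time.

By Jackson's theorem, each station behaves as independent M/M/1.
Station 1: ρ₁ = 9.9/14.8 = 0.6689, L₁ = ρ₁/(1-ρ₁) = λ/(μ₁-λ) = 9.9/4.90 = 2.0204
Station 2: ρ₂ = 9.9/14.2 = 0.6972, L₂ = ρ₂/(1-ρ₂) = λ/(μ₂-λ) = 9.9/4.30 = 2.3023
Total: L = L₁ + L₂ = 2.0204 + 2.3023 = 4.3227
W = L/λ = 4.3227/9.9 = 0.4366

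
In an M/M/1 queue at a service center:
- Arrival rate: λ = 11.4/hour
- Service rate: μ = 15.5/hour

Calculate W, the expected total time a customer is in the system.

First, compute utilization: ρ = λ/μ = 11.4/15.5 = 0.7355
For M/M/1: W = 1/(μ-λ)
W = 1/(15.5-11.4) = 1/4.10
W = 0.2439 hours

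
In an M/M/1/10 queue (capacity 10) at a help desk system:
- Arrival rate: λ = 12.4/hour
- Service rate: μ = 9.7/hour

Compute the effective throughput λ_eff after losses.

ρ = λ/μ = 12.4/9.7 = 1.27835
P₀ = (1-ρ)/(1-ρ^(K+1)) = (1-1.27835)/(1-1.27835^11) = -0.2784/-13.8987 = 0.02003
P_K = P₀×ρ^K = 0.02003 × 1.27835^10 = 0.02003 × 11.6546 = 0.2334
λ_eff = λ(1-P_K) = 12.4 × (1 - 0.23341) = 12.4 × 0.76659 = 9.5057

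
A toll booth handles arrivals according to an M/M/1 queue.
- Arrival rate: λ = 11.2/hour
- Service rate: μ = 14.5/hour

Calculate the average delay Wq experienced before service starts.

First, compute utilization: ρ = λ/μ = 11.2/14.5 = 0.7724
For M/M/1: Wq = λ/(μ(μ-λ))
Wq = 11.2/(14.5 × (14.5-11.2))
Wq = 11.2/(14.5 × 3.30)
Wq = 0.2341 hours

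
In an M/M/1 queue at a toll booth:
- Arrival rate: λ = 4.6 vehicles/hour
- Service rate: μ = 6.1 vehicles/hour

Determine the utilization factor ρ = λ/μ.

Server utilization: ρ = λ/μ
ρ = 4.6/6.1 = 0.7541
The server is busy 75.41% of the time.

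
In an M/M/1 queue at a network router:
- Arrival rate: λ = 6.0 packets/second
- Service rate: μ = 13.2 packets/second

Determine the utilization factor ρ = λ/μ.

Server utilization: ρ = λ/μ
ρ = 6.0/13.2 = 0.4545
The server is busy 45.45% of the time.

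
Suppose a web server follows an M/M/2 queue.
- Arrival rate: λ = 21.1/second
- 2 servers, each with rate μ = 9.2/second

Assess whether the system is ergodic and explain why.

Stability requires ρ = λ/(cμ) < 1
ρ = 21.1/(2 × 9.2) = 21.1/18.40 = 1.1467
Since 1.1467 ≥ 1, the system is UNSTABLE.
Need c > λ/μ = 21.1/9.2 = 2.29.
Minimum servers needed: c = 3.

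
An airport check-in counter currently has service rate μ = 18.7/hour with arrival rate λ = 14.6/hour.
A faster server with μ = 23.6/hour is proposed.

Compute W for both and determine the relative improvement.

System 1: ρ₁ = 14.6/18.7 = 0.7807, W₁ = 1/(18.7-14.6) = 0.24390
System 2: ρ₂ = 14.6/23.6 = 0.6186, W₂ = 1/(23.6-14.6) = 0.11111
Improvement: (W₁-W₂)/W₁ = (0.24390-0.11111)/0.24390 = 54.44%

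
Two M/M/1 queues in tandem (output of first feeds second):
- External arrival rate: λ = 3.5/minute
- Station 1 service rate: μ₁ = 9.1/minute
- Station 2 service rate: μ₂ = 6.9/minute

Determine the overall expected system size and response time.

By Jackson's theorem, each station behaves as independent M/M/1.
Station 1: ρ₁ = 3.5/9.1 = 0.3846, L₁ = ρ₁/(1-ρ₁) = λ/(μ₁-λ) = 3.5/5.60 = 0.6250
Station 2: ρ₂ = 3.5/6.9 = 0.5072, L₂ = ρ₂/(1-ρ₂) = λ/(μ₂-λ) = 3.5/3.40 = 1.0294
Total: L = L₁ + L₂ = 0.6250 + 1.0294 = 1.6544
W = L/λ = 1.6544/3.5 = 0.4727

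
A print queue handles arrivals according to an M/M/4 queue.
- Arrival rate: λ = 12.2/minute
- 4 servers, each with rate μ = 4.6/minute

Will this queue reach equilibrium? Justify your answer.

Stability requires ρ = λ/(cμ) < 1
ρ = 12.2/(4 × 4.6) = 12.2/18.40 = 0.6630
Since 0.6630 < 1, the system is STABLE.
The servers are busy 66.30% of the time.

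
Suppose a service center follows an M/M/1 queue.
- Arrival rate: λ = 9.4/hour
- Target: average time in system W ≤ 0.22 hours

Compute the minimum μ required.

For M/M/1: W = 1/(μ-λ)
Need W ≤ 0.22, so 1/(μ-λ) ≤ 0.22
μ - λ ≥ 1/0.22 = 4.5455
μ ≥ 9.4 + 4.5455 = 13.9455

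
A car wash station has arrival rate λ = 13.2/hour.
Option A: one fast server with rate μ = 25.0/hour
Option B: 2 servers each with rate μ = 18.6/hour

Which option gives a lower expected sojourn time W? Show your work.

Option A: single server μ = 25.0 (M/M/1)
  ρ_A = 13.2/25.0 = 0.5280
  W_A = 1/(μ-λ) = 1/(25.0-13.2) = 1/11.80 = 0.08475

Option B: 2 servers μ = 18.6 (M/M/2)
  ρ_B = λ/(cμ) = 13.2/(2×18.6) = 0.3548
  Offered load a = λ/μ = cρ = 13.2/18.6 = 0.7097
  P₀ = [ Σₙ₌₀^1 aⁿ/n! + a^2/(2!(1-ρ)) ]⁻¹
  Σ = a^0/0! + a^1/1! = 1.0000 + 0.7097 = 1.7097
  a^2/(2!(1-ρ)) = 0.5036/(2 × 0.6452) = 0.3903
  P₀ = 1/(1.7097 + 0.3903) = 0.4762
  Lq = P₀·a^2·ρ / (2!(1-ρ)²) = 0.4762 × 0.5036 × 0.3548 / (2 × 0.4162) = 0.1022
  Wq_B = Lq/λ = 0.102227/13.2 = 0.0077445
  W_B = Wq_B + 1/μ = 0.0077445 + 0.053763 = 0.06151

Since W_B = 0.06151 < W_A = 0.08475, Option B (multiple servers) has the shorter time in system.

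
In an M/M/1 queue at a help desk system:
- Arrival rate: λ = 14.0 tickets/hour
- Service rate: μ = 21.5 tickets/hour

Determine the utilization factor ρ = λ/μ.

Server utilization: ρ = λ/μ
ρ = 14.0/21.5 = 0.6512
The server is busy 65.12% of the time.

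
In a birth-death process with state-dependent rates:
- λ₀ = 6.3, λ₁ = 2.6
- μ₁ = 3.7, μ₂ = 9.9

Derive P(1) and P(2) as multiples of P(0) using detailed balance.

Balance equations:
State 0: λ₀P₀ = μ₁P₁ → P₁ = (λ₀/μ₁)P₀ = (6.3/3.7)P₀ = 1.7027P₀
State 1: P₂ = (λ₀λ₁)/(μ₁μ₂)P₀ = (6.3×2.6)/(3.7×9.9)P₀ = 0.4472P₀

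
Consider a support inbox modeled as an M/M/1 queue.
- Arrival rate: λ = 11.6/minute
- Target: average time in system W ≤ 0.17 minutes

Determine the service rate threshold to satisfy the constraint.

For M/M/1: W = 1/(μ-λ)
Need W ≤ 0.17, so 1/(μ-λ) ≤ 0.17
μ - λ ≥ 1/0.17 = 5.8824
μ ≥ 11.6 + 5.8824 = 17.4824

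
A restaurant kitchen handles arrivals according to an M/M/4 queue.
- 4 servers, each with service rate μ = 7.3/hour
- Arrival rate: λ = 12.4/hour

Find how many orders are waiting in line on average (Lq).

Traffic intensity: ρ = λ/(cμ) = 12.4/(4×7.3) = 0.4247
Since ρ = 0.4247 < 1, system is stable.
Offered load a = λ/μ = cρ = 12.4/7.3 = 1.6986
P₀ = [ Σₙ₌₀^3 aⁿ/n! + a^4/(4!(1-ρ)) ]⁻¹
Σ = a^0/0! + a^1/1! + a^2/2! + a^3/3! = 1.0000 + 1.6986 + 1.4427 + 0.8169 = 4.9582
a^4/(4!(1-ρ)) = 8.3252/(24 × 0.57534) = 0.6029
P₀ = 1/(4.9582 + 0.6029) = 0.1798
Lq = P₀·a^4·ρ / (4!(1-ρ)²) = 0.17982 × 8.3252 × 0.42466 / (24 × 0.33102) = 0.08002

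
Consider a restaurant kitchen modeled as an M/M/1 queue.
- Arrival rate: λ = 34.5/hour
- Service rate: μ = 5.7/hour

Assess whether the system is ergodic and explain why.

Stability requires ρ = λ/(cμ) < 1
ρ = 34.5/(1 × 5.7) = 34.5/5.70 = 6.0526
Since 6.0526 ≥ 1, the system is UNSTABLE.
Queue grows without bound. Need μ > λ = 34.5.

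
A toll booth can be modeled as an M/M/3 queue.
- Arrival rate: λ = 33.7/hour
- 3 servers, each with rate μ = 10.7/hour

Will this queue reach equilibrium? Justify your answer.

Stability requires ρ = λ/(cμ) < 1
ρ = 33.7/(3 × 10.7) = 33.7/32.10 = 1.0498
Since 1.0498 ≥ 1, the system is UNSTABLE.
Need c > λ/μ = 33.7/10.7 = 3.15.
Minimum servers needed: c = 4.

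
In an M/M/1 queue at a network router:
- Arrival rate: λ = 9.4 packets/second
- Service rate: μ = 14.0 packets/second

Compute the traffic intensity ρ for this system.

Server utilization: ρ = λ/μ
ρ = 9.4/14.0 = 0.6714
The server is busy 67.14% of the time.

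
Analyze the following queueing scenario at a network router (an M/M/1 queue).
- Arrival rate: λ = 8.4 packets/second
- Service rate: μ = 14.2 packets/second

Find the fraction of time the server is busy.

Server utilization: ρ = λ/μ
ρ = 8.4/14.2 = 0.5915
The server is busy 59.15% of the time.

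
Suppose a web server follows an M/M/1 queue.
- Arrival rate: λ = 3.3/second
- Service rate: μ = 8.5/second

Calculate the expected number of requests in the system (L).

ρ = λ/μ = 3.3/8.5 = 0.3882
For M/M/1: L = λ/(μ-λ)
L = 3.3/(8.5-3.3) = 3.3/5.20
L = 0.6346 requests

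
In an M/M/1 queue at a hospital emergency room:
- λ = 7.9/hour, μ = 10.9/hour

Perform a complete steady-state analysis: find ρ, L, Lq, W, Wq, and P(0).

Step 1: ρ = λ/μ = 7.9/10.9 = 0.7248
Step 2: L = λ/(μ-λ) = 7.9/3.00 = 2.6333
Step 3: Lq = λ²/(μ(μ-λ)) = 62.41/(10.9×3.00) = 1.9086
Step 4: W = 1/(μ-λ) = 1/3.00 = 0.33333
Step 5: Wq = λ/(μ(μ-λ)) = 7.9/(10.9×3.00) = 0.2416
Step 6: P(0) = 1-ρ = 0.2752
Verify: L = λW = 7.9×0.33333 = 2.6333 ✔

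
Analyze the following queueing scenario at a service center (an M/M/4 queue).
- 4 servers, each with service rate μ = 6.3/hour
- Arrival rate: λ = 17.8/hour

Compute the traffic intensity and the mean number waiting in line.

Traffic intensity: ρ = λ/(cμ) = 17.8/(4×6.3) = 0.7063
Since ρ = 0.7063 < 1, system is stable.
Offered load a = λ/μ = cρ = 17.8/6.3 = 2.8254
P₀ = [ Σₙ₌₀^3 aⁿ/n! + a^4/(4!(1-ρ)) ]⁻¹
Σ = a^0/0! + a^1/1! + a^2/2! + a^3/3! = 1.00000 + 2.82540 + 3.99143 + 3.75913 = 11.5760
a^4/(4!(1-ρ)) = 63.7262/(24 × 0.293651) = 9.0422
P₀ = 1/(11.5760 + 9.0422) = 0.04850
Lq = P₀·a^4·ρ / (4!(1-ρ)²) = 0.048501 × 63.7262 × 0.70635 / (24 × 0.086231) = 1.0549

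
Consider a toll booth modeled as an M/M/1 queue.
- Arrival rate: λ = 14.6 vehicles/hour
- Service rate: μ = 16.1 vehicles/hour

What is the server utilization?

Server utilization: ρ = λ/μ
ρ = 14.6/16.1 = 0.9068
The server is busy 90.68% of the time.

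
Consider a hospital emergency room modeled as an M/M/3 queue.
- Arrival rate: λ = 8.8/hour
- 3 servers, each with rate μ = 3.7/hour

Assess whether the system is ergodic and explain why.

Stability requires ρ = λ/(cμ) < 1
ρ = 8.8/(3 × 3.7) = 8.8/11.10 = 0.7928
Since 0.7928 < 1, the system is STABLE.
The servers are busy 79.28% of the time.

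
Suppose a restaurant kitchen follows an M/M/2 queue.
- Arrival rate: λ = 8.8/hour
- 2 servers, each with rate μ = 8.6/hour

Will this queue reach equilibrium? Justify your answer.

Stability requires ρ = λ/(cμ) < 1
ρ = 8.8/(2 × 8.6) = 8.8/17.20 = 0.5116
Since 0.5116 < 1, the system is STABLE.
The servers are busy 51.16% of the time.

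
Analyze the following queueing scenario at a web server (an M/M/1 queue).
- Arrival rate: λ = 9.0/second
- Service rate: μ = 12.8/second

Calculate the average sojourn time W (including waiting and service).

First, compute utilization: ρ = λ/μ = 9.0/12.8 = 0.7031
For M/M/1: W = 1/(μ-λ)
W = 1/(12.8-9.0) = 1/3.80
W = 0.2632 seconds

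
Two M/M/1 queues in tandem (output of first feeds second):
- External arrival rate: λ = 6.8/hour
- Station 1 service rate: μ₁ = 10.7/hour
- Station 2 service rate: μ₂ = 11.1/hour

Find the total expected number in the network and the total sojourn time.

By Jackson's theorem, each station behaves as independent M/M/1.
Station 1: ρ₁ = 6.8/10.7 = 0.6355, L₁ = ρ₁/(1-ρ₁) = λ/(μ₁-λ) = 6.8/3.90 = 1.7436
Station 2: ρ₂ = 6.8/11.1 = 0.6126, L₂ = ρ₂/(1-ρ₂) = λ/(μ₂-λ) = 6.8/4.30 = 1.5814
Total: L = L₁ + L₂ = 1.7436 + 1.5814 = 3.3250
W = L/λ = 3.3250/6.8 = 0.4890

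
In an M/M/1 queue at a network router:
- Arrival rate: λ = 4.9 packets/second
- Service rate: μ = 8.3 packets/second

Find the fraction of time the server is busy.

Server utilization: ρ = λ/μ
ρ = 4.9/8.3 = 0.5904
The server is busy 59.04% of the time.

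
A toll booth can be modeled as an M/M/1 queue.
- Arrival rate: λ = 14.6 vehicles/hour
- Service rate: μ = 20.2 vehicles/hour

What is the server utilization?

Server utilization: ρ = λ/μ
ρ = 14.6/20.2 = 0.7228
The server is busy 72.28% of the time.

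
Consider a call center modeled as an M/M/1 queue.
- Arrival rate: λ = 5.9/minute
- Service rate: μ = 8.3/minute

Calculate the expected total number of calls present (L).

ρ = λ/μ = 5.9/8.3 = 0.7108
For M/M/1: L = λ/(μ-λ)
L = 5.9/(8.3-5.9) = 5.9/2.40
L = 2.4583 calls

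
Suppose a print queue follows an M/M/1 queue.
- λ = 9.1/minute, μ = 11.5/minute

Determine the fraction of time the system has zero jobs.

ρ = λ/μ = 9.1/11.5 = 0.7913
P(0) = 1 - ρ = 1 - 0.7913 = 0.2087
The server is idle 20.87% of the time.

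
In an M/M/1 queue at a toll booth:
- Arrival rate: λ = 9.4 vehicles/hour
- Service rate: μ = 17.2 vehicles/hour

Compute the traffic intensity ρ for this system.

Server utilization: ρ = λ/μ
ρ = 9.4/17.2 = 0.5465
The server is busy 54.65% of the time.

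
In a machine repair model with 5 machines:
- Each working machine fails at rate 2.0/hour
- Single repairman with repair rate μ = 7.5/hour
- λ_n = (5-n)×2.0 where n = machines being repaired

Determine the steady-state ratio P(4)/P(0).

P(4)/P(0) = ∏_{i=0}^{4-1} λ_i/μ_{i+1}
= (5-0)×2.0/7.5 × (5-1)×2.0/7.5 × (5-2)×2.0/7.5 × (5-3)×2.0/7.5
= 0.6068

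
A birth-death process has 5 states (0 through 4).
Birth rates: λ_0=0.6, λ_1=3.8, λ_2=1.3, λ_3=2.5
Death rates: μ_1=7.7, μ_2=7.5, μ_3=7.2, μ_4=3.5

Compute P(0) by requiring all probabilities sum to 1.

Ratios P(n)/P(0) = (λ₀···λₙ₋₁)/(μ₁···μₙ):
P(1)/P(0) = (0.6)/(7.7) = 0.07792
P(2)/P(0) = (0.6×3.8)/(7.7×7.5) = 0.03948
P(3)/P(0) = (0.6×3.8×1.3)/(7.7×7.5×7.2) = 0.007128
P(4)/P(0) = (0.6×3.8×1.3×2.5)/(7.7×7.5×7.2×3.5) = 0.005092

Normalization: ∑ P(n) = 1
P(0) × (1.0000 + 0.07792 + 0.03948 + 0.007128 + 0.005092) = 1
P(0) × 1.1296 = 1
P(0) = 1/1.1296 = 0.8853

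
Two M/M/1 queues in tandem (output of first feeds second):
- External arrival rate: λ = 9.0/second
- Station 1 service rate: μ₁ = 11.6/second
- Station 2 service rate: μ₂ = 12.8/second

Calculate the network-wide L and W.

By Jackson's theorem, each station behaves as independent M/M/1.
Station 1: ρ₁ = 9.0/11.6 = 0.7759, L₁ = ρ₁/(1-ρ₁) = λ/(μ₁-λ) = 9.0/2.60 = 3.46154
Station 2: ρ₂ = 9.0/12.8 = 0.7031, L₂ = ρ₂/(1-ρ₂) = λ/(μ₂-λ) = 9.0/3.80 = 2.36842
Total: L = L₁ + L₂ = 3.46154 + 2.36842 = 5.8300
W = L/λ = 5.8300/9.0 = 0.6478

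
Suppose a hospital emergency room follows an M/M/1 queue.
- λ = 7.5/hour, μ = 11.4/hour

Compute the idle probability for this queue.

ρ = λ/μ = 7.5/11.4 = 0.6579
P(0) = 1 - ρ = 1 - 0.6579 = 0.3421
The server is idle 34.21% of the time.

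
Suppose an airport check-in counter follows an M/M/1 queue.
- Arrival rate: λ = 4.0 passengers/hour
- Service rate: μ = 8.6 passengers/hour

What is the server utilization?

Server utilization: ρ = λ/μ
ρ = 4.0/8.6 = 0.4651
The server is busy 46.51% of the time.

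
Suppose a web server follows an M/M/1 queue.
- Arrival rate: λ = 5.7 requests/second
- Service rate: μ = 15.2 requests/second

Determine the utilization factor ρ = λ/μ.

Server utilization: ρ = λ/μ
ρ = 5.7/15.2 = 0.3750
The server is busy 37.50% of the time.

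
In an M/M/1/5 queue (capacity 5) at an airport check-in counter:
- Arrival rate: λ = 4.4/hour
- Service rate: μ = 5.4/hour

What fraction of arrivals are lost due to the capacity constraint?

ρ = λ/μ = 4.4/5.4 = 0.81481
P₀ = (1-ρ)/(1-ρ^(K+1)) = (1-0.81481)/(1-0.81481^6) = 0.1852/0.7074 = 0.2618
P_K = P₀×ρ^K = 0.26181 × 0.81481^5 = 0.26181 × 0.35915 = 0.09403
Blocking probability = 9.40%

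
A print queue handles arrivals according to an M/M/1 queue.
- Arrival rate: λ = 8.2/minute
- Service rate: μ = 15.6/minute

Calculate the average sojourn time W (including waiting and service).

First, compute utilization: ρ = λ/μ = 8.2/15.6 = 0.5256
For M/M/1: W = 1/(μ-λ)
W = 1/(15.6-8.2) = 1/7.40
W = 0.1351 minutes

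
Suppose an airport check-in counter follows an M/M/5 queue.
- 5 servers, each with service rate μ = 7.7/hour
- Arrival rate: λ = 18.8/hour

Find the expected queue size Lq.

Traffic intensity: ρ = λ/(cμ) = 18.8/(5×7.7) = 0.4883
Since ρ = 0.4883 < 1, system is stable.
Offered load a = λ/μ = cρ = 18.8/7.7 = 2.4416
P₀ = [ Σₙ₌₀^4 aⁿ/n! + a^5/(5!(1-ρ)) ]⁻¹
Σ = a^0/0! + a^1/1! + a^2/2! + a^3/3! + a^4/4! = 1.00000 + 2.44156 + 2.98060 + 2.42577 + 1.48067 = 10.3286
a^5/(5!(1-ρ)) = 86.7632/(120 × 0.5117) = 1.4130
P₀ = 1/(10.3286 + 1.4130) = 0.08517
Lq = P₀·a^5·ρ / (5!(1-ρ)²) = 0.085167 × 86.7632 × 0.48831 / (120 × 0.26182) = 0.1148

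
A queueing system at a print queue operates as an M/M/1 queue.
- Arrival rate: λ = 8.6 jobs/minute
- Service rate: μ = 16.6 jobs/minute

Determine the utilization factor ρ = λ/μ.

Server utilization: ρ = λ/μ
ρ = 8.6/16.6 = 0.5181
The server is busy 51.81% of the time.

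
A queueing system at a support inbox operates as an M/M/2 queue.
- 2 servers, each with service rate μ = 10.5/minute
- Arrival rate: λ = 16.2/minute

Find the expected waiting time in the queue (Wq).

Traffic intensity: ρ = λ/(cμ) = 16.2/(2×10.5) = 0.7714
Since ρ = 0.7714 < 1, system is stable.
Offered load a = λ/μ = cρ = 16.2/10.5 = 1.5429
P₀ = [ Σₙ₌₀^1 aⁿ/n! + a^2/(2!(1-ρ)) ]⁻¹
Σ = a^0/0! + a^1/1! = 1.0000 + 1.5429 = 2.5429
a^2/(2!(1-ρ)) = 2.380408/(2 × 0.2285714) = 5.2071
P₀ = 1/(2.5429 + 5.2071) = 0.1290
Lq = P₀·a^2·ρ / (2!(1-ρ)²) = 0.12903 × 2.3804 × 0.77143 / (2 × 0.052245) = 2.2676
Wq = Lq/λ = 2.2676/16.2 = 0.1400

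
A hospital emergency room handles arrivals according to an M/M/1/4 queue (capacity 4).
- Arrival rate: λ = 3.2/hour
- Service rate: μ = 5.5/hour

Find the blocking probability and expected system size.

ρ = λ/μ = 3.2/5.5 = 0.5818
P₀ = (1-ρ)/(1-ρ^(K+1)) = (1-0.5818)/(1-0.5818^5) = 0.4182/0.9333 = 0.4481
P_K = P₀×ρ^K = 0.44807 × 0.5818^4 = 0.44807 × 0.11458 = 0.05134
Blocking probability P_4 = 0.05134 (5.13%)
L = ρ[1 - (K+1)ρ^K + Kρ^(K+1)] / [(1-ρ)(1-ρ^(K+1))]
L = 0.5818 × (1 - 5×0.11458 + 4×0.066661) / ((1 - 0.5818) × (1 - 0.066661)) = 1.0341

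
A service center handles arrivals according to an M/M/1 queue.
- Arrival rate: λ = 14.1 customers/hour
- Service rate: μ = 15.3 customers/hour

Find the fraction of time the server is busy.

Server utilization: ρ = λ/μ
ρ = 14.1/15.3 = 0.9216
The server is busy 92.16% of the time.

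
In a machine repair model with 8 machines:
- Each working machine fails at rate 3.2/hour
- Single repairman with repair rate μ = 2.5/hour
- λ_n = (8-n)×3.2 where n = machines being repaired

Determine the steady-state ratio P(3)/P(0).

P(3)/P(0) = ∏_{i=0}^{3-1} λ_i/μ_{i+1}
= (8-0)×3.2/2.5 × (8-1)×3.2/2.5 × (8-2)×3.2/2.5
= 704.6431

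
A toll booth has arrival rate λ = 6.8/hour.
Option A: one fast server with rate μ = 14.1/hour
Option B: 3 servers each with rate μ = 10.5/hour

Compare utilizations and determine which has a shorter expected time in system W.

Option A: single server μ = 14.1 (M/M/1)
  ρ_A = 6.8/14.1 = 0.4823
  W_A = 1/(μ-λ) = 1/(14.1-6.8) = 1/7.30 = 0.1370

Option B: 3 servers μ = 10.5 (M/M/3)
  ρ_B = λ/(cμ) = 6.8/(3×10.5) = 0.2159
  Offered load a = λ/μ = cρ = 6.8/10.5 = 0.6476
  P₀ = [ Σₙ₌₀^2 aⁿ/n! + a^3/(3!(1-ρ)) ]⁻¹
  Σ = a^0/0! + a^1/1! + a^2/2! = 1.0000 + 0.6476 + 0.2097 = 1.8573
  a^3/(3!(1-ρ)) = 0.2716/(6 × 0.7841) = 0.05773
  P₀ = 1/(1.8573 + 0.05773) = 0.5222
  Lq = P₀·a^3·ρ / (3!(1-ρ)²) = 0.52218 × 0.27162 × 0.21587 / (6 × 0.61486) = 0.008299
  Wq_B = Lq/λ = 0.0082995/6.8 = 0.001221
  W_B = Wq_B + 1/μ = 0.001221 + 0.09524 = 0.09646

Since W_B = 0.09646 < W_A = 0.1370, Option B (multiple servers) has the shorter time in system.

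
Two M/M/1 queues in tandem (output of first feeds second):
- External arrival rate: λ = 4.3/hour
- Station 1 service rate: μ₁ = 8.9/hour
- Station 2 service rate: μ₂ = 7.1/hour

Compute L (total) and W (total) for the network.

By Jackson's theorem, each station behaves as independent M/M/1.
Station 1: ρ₁ = 4.3/8.9 = 0.4831, L₁ = ρ₁/(1-ρ₁) = λ/(μ₁-λ) = 4.3/4.60 = 0.9348
Station 2: ρ₂ = 4.3/7.1 = 0.6056, L₂ = ρ₂/(1-ρ₂) = λ/(μ₂-λ) = 4.3/2.80 = 1.5357
Total: L = L₁ + L₂ = 0.9348 + 1.5357 = 2.4705
W = L/λ = 2.4705/4.3 = 0.5745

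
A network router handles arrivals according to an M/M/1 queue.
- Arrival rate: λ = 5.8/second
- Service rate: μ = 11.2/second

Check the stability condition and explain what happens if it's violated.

Stability requires ρ = λ/(cμ) < 1
ρ = 5.8/(1 × 11.2) = 5.8/11.20 = 0.5179
Since 0.5179 < 1, the system is STABLE.
The server is busy 51.79% of the time.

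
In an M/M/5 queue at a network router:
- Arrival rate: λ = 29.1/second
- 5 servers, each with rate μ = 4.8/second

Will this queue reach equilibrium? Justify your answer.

Stability requires ρ = λ/(cμ) < 1
ρ = 29.1/(5 × 4.8) = 29.1/24.00 = 1.2125
Since 1.2125 ≥ 1, the system is UNSTABLE.
Need c > λ/μ = 29.1/4.8 = 6.06.
Minimum servers needed: c = 7.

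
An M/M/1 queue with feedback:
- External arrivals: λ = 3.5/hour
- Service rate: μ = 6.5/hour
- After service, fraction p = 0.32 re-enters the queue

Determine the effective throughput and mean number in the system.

Effective arrival rate: λ_eff = λ/(1-p) = 3.5/(1-0.32) = 3.5/0.68 = 5.14706
ρ = λ_eff/μ = 5.14706/6.5 = 0.791855
L = ρ/(1-ρ) = 0.791855/(1-0.791855) = 3.8043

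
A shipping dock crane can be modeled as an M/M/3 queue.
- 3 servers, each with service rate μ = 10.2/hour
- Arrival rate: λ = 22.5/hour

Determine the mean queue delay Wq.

Traffic intensity: ρ = λ/(cμ) = 22.5/(3×10.2) = 0.7353
Since ρ = 0.7353 < 1, system is stable.
Offered load a = λ/μ = cρ = 22.5/10.2 = 2.2059
P₀ = [ Σₙ₌₀^2 aⁿ/n! + a^3/(3!(1-ρ)) ]⁻¹
Σ = a^0/0! + a^1/1! + a^2/2! = 1.00000 + 2.20588 + 2.43296 = 5.6388
a^3/(3!(1-ρ)) = 10.7336/(6 × 0.264706) = 6.7582
P₀ = 1/(5.6388 + 6.7582) = 0.08066
Lq = P₀·a^3·ρ / (3!(1-ρ)²) = 0.080664 × 10.7336 × 0.73529 / (6 × 0.070069) = 1.5143
Wq = Lq/λ = 1.5143/22.5 = 0.06730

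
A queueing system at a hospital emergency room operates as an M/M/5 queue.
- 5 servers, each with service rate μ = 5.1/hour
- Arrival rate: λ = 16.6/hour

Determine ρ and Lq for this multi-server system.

Traffic intensity: ρ = λ/(cμ) = 16.6/(5×5.1) = 0.6510
Since ρ = 0.6510 < 1, system is stable.
Offered load a = λ/μ = cρ = 16.6/5.1 = 3.2549
P₀ = [ Σₙ₌₀^4 aⁿ/n! + a^5/(5!(1-ρ)) ]⁻¹
Σ = a^0/0! + a^1/1! + a^2/2! + a^3/3! + a^4/4! = 1.0000 + 3.2549 + 5.2972 + 5.7473 + 4.6767 = 19.9761
a^5/(5!(1-ρ)) = 365.3336/(120 × 0.3490196) = 8.7229
P₀ = 1/(19.9761 + 8.7229) = 0.03484
Lq = P₀·a^5·ρ / (5!(1-ρ)²) = 0.03484 × 365.3336 × 0.6510 / (120 × 0.1218) = 0.5669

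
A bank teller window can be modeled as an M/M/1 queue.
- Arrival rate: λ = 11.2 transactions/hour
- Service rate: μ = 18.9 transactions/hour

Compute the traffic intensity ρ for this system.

Server utilization: ρ = λ/μ
ρ = 11.2/18.9 = 0.5926
The server is busy 59.26% of the time.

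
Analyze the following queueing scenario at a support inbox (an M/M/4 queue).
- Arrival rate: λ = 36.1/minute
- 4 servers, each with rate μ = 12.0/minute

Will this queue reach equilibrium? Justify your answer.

Stability requires ρ = λ/(cμ) < 1
ρ = 36.1/(4 × 12.0) = 36.1/48.00 = 0.7521
Since 0.7521 < 1, the system is STABLE.
The servers are busy 75.21% of the time.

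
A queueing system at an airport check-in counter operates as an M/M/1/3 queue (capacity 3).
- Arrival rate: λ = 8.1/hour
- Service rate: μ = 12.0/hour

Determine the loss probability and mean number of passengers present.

ρ = λ/μ = 8.1/12.0 = 0.6750
P₀ = (1-ρ)/(1-ρ^(K+1)) = (1-0.6750)/(1-0.6750^4) = 0.3250/0.7924 = 0.4101
P_K = P₀×ρ^K = 0.4101 × 0.6750^3 = 0.4101 × 0.3075 = 0.1261
Blocking probability P_3 = 0.1261 (12.61%)
L = ρ[1 - (K+1)ρ^K + Kρ^(K+1)] / [(1-ρ)(1-ρ^(K+1))]
L = 0.6750 × (1 - 4×0.307547 + 3×0.207594) / ((1 - 0.6750) × (1 - 0.207594)) = 1.0290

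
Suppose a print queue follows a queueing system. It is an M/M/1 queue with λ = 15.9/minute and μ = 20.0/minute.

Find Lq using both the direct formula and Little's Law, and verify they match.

Method 1 (direct): Lq = λ²/(μ(μ-λ)) = 252.81/(20.0 × 4.10) = 3.0830

Method 2 (Little's Law):
W = 1/(μ-λ) = 1/4.10 = 0.2439
Wq = W - 1/μ = 0.2439 - 0.05000 = 0.1939
Lq = λWq = 15.9 × 0.1939 = 3.0830 ✔ (matches Method 1)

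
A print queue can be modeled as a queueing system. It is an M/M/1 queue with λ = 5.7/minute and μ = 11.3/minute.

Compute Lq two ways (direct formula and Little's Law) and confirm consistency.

Method 1 (direct): Lq = λ²/(μ(μ-λ)) = 32.49/(11.3 × 5.60) = 0.5134

Method 2 (Little's Law):
W = 1/(μ-λ) = 1/5.60 = 0.1785714
Wq = W - 1/μ = 0.1785714 - 0.08849558 = 0.090076
Lq = λWq = 5.7 × 0.090076 = 0.5134 ✔ (matches Method 1)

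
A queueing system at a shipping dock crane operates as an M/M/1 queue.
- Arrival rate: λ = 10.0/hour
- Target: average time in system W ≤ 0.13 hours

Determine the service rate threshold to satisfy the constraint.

For M/M/1: W = 1/(μ-λ)
Need W ≤ 0.13, so 1/(μ-λ) ≤ 0.13
μ - λ ≥ 1/0.13 = 7.6923
μ ≥ 10.0 + 7.6923 = 17.6923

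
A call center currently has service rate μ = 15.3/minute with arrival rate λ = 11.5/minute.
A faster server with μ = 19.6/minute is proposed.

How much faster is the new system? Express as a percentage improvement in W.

System 1: ρ₁ = 11.5/15.3 = 0.7516, W₁ = 1/(15.3-11.5) = 0.26316
System 2: ρ₂ = 11.5/19.6 = 0.5867, W₂ = 1/(19.6-11.5) = 0.12346
Improvement: (W₁-W₂)/W₁ = (0.26316-0.12346)/0.26316 = 53.09%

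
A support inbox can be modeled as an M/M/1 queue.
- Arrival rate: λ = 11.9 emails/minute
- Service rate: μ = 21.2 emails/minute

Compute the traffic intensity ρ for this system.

Server utilization: ρ = λ/μ
ρ = 11.9/21.2 = 0.5613
The server is busy 56.13% of the time.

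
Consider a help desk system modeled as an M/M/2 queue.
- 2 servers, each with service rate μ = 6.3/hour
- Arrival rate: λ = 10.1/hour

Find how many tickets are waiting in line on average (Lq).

Traffic intensity: ρ = λ/(cμ) = 10.1/(2×6.3) = 0.8016
Since ρ = 0.8016 < 1, system is stable.
Offered load a = λ/μ = cρ = 10.1/6.3 = 1.6032
P₀ = [ Σₙ₌₀^1 aⁿ/n! + a^2/(2!(1-ρ)) ]⁻¹
Σ = a^0/0! + a^1/1! = 1.0000 + 1.6032 = 2.6032
a^2/(2!(1-ρ)) = 2.57017/(2 × 0.198413) = 6.4768
P₀ = 1/(2.6032 + 6.4768) = 0.1101
Lq = P₀·a^2·ρ / (2!(1-ρ)²) = 0.110132 × 2.57017 × 0.801587 / (2 × 0.0393676) = 2.8818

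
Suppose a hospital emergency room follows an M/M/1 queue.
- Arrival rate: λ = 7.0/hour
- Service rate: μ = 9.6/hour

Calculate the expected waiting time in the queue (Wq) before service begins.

First, compute utilization: ρ = λ/μ = 7.0/9.6 = 0.7292
For M/M/1: Wq = λ/(μ(μ-λ))
Wq = 7.0/(9.6 × (9.6-7.0))
Wq = 7.0/(9.6 × 2.60)
Wq = 0.2804 hours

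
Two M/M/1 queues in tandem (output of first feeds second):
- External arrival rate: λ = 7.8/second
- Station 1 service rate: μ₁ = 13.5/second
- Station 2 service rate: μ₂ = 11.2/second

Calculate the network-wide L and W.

By Jackson's theorem, each station behaves as independent M/M/1.
Station 1: ρ₁ = 7.8/13.5 = 0.5778, L₁ = ρ₁/(1-ρ₁) = λ/(μ₁-λ) = 7.8/5.70 = 1.3684
Station 2: ρ₂ = 7.8/11.2 = 0.6964, L₂ = ρ₂/(1-ρ₂) = λ/(μ₂-λ) = 7.8/3.40 = 2.2941
Total: L = L₁ + L₂ = 1.3684 + 2.2941 = 3.6625
W = L/λ = 3.6625/7.8 = 0.4696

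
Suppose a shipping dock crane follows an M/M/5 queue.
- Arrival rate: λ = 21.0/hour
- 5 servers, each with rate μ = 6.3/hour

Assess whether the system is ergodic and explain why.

Stability requires ρ = λ/(cμ) < 1
ρ = 21.0/(5 × 6.3) = 21.0/31.50 = 0.6667
Since 0.6667 < 1, the system is STABLE.
The servers are busy 66.67% of the time.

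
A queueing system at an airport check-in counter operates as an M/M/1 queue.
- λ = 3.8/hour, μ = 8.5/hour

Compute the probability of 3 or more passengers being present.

ρ = λ/μ = 3.8/8.5 = 0.44706
P(N ≥ n) = ρⁿ
P(N ≥ 3) = 0.44706^3
P(N ≥ 3) = 0.08935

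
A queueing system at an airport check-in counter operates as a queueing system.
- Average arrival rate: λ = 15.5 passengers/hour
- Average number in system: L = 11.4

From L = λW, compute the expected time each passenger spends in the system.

Little's Law: L = λW, so W = L/λ
W = 11.4/15.5 = 0.7355 hours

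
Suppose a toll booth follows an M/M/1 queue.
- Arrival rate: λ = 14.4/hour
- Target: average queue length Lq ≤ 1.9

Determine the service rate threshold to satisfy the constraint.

For M/M/1: Lq = λ²/(μ(μ-λ))
Need Lq ≤ 1.9, i.e. μ(μ-λ) ≥ λ²/1.9
μ² - 14.4μ - 207.36/1.9 ≥ 0  →  μ² - 14.4μ - 109.13684 ≥ 0
Quadratic formula (positive root): μ = [λ + √(λ² + 4×109.13684)]/2
Discriminant: 207.36 + 4×109.13684 = 643.9074, √643.9074 = 25.3753
μ ≥ (14.4 + 25.3753)/2 = 19.8877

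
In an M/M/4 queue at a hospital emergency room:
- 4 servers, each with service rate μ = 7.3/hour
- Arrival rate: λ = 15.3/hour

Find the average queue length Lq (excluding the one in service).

Traffic intensity: ρ = λ/(cμ) = 15.3/(4×7.3) = 0.5240
Since ρ = 0.5240 < 1, system is stable.
Offered load a = λ/μ = cρ = 15.3/7.3 = 2.0959
P₀ = [ Σₙ₌₀^3 aⁿ/n! + a^4/(4!(1-ρ)) ]⁻¹
Σ = a^0/0! + a^1/1! + a^2/2! + a^3/3! = 1.00000 + 2.09589 + 2.19638 + 1.53446 = 6.8267
a^4/(4!(1-ρ)) = 19.2963/(24 × 0.47603) = 1.6890
P₀ = 1/(6.8267 + 1.6890) = 0.1174
Lq = P₀·a^4·ρ / (4!(1-ρ)²) = 0.1174 × 19.2963 × 0.5240 / (24 × 0.2266) = 0.2183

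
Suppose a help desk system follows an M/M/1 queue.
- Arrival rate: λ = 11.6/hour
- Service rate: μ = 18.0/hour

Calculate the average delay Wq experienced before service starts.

First, compute utilization: ρ = λ/μ = 11.6/18.0 = 0.6444
For M/M/1: Wq = λ/(μ(μ-λ))
Wq = 11.6/(18.0 × (18.0-11.6))
Wq = 11.6/(18.0 × 6.40)
Wq = 0.1007 hours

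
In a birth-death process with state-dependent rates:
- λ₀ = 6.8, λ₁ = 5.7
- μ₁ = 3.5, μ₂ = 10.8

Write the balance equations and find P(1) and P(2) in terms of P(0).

Balance equations:
State 0: λ₀P₀ = μ₁P₁ → P₁ = (λ₀/μ₁)P₀ = (6.8/3.5)P₀ = 1.9429P₀
State 1: P₂ = (λ₀λ₁)/(μ₁μ₂)P₀ = (6.8×5.7)/(3.5×10.8)P₀ = 1.0254P₀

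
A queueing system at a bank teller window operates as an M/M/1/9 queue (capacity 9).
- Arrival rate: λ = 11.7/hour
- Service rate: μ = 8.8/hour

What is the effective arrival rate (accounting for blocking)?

ρ = λ/μ = 11.7/8.8 = 1.329545
P₀ = (1-ρ)/(1-ρ^(K+1)) = (1-1.329545)/(1-1.329545^10) = -0.32954/-16.2596 = 0.02027
P_K = P₀×ρ^K = 0.02027 × 1.329545^9 = 0.02027 × 12.9816 = 0.2631
λ_eff = λ(1-P_K) = 11.7 × (1 - 0.26311) = 11.7 × 0.73689 = 8.6216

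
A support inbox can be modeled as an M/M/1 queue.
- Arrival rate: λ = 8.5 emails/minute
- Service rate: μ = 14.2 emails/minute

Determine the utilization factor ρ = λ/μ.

Server utilization: ρ = λ/μ
ρ = 8.5/14.2 = 0.5986
The server is busy 59.86% of the time.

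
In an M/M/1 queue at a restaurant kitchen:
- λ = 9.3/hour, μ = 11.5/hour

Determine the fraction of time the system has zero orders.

ρ = λ/μ = 9.3/11.5 = 0.8087
P(0) = 1 - ρ = 1 - 0.8087 = 0.1913
The server is idle 19.13% of the time.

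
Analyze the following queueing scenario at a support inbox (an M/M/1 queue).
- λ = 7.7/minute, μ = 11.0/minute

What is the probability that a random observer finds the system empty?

ρ = λ/μ = 7.7/11.0 = 0.7000
P(0) = 1 - ρ = 1 - 0.7000 = 0.3000
The server is idle 30.00% of the time.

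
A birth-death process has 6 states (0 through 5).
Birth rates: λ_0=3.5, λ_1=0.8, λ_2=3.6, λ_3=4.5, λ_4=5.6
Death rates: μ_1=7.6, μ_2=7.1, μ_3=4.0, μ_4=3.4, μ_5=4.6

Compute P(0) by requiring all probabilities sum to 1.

Ratios P(n)/P(0) = (λ₀···λₙ₋₁)/(μ₁···μₙ):
P(1)/P(0) = (3.5)/(7.6) = 0.4605
P(2)/P(0) = (3.5×0.8)/(7.6×7.1) = 0.05189
P(3)/P(0) = (3.5×0.8×3.6)/(7.6×7.1×4.0) = 0.04670
P(4)/P(0) = (3.5×0.8×3.6×4.5)/(7.6×7.1×4.0×3.4) = 0.06181
P(5)/P(0) = (3.5×0.8×3.6×4.5×5.6)/(7.6×7.1×4.0×3.4×4.6) = 0.07525

Normalization: ∑ P(n) = 1
P(0) × (1.0000 + 0.4605 + 0.05189 + 0.04670 + 0.06181 + 0.07525) = 1
P(0) × 1.6962 = 1
P(0) = 1/1.6962 = 0.5896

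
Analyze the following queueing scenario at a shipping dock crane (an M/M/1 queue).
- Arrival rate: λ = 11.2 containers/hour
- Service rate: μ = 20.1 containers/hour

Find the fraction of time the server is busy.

Server utilization: ρ = λ/μ
ρ = 11.2/20.1 = 0.5572
The server is busy 55.72% of the time.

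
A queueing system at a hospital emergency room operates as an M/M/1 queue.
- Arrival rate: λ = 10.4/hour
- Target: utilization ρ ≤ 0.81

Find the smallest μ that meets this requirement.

ρ = λ/μ, so μ = λ/ρ
μ ≥ 10.4/0.81 = 12.8395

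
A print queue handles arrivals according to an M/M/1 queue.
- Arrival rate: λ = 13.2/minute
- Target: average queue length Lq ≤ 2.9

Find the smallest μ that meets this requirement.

For M/M/1: Lq = λ²/(μ(μ-λ))
Need Lq ≤ 2.9, i.e. μ(μ-λ) ≥ λ²/2.9
μ² - 13.2μ - 174.24/2.9 ≥ 0  →  μ² - 13.2μ - 60.08276 ≥ 0
Quadratic formula (positive root): μ = [λ + √(λ² + 4×60.08276)]/2
Discriminant: 174.24 + 4×60.08276 = 414.5710, √414.5710 = 20.3610
μ ≥ (13.2 + 20.3610)/2 = 16.7805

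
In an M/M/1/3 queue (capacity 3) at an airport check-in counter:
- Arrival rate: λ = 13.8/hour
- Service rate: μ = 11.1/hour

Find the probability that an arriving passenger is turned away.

ρ = λ/μ = 13.8/11.1 = 1.24324
P₀ = (1-ρ)/(1-ρ^(K+1)) = (1-1.24324)/(1-1.24324^4) = -0.2432/-1.3890 = 0.1751
P_K = P₀×ρ^K = 0.1751 × 1.24324^3 = 0.1751 × 1.9216 = 0.3365
Blocking probability = 33.65%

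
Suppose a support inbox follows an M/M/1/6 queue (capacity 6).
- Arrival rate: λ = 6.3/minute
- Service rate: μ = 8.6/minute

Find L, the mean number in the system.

ρ = λ/μ = 6.3/8.6 = 0.73256
P₀ = (1-ρ)/(1-ρ^(K+1)) = (1-0.73256)/(1-0.73256^7) = 0.26744/0.88679 = 0.3016
P_K = P₀×ρ^K = 0.30158 × 0.73256^6 = 0.30158 × 0.15455 = 0.04661
L = ρ[1 - (K+1)ρ^K + Kρ^(K+1)] / [(1-ρ)(1-ρ^(K+1))]
L = 0.73256 × (1 - 7×0.154547 + 6×0.113215) / ((1 - 0.73256) × (1 - 0.113215)) = 1.8455 emails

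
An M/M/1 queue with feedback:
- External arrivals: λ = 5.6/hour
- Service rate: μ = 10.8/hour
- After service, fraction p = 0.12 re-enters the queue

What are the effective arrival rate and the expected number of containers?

Effective arrival rate: λ_eff = λ/(1-p) = 5.6/(1-0.12) = 5.6/0.88 = 6.36364
ρ = λ_eff/μ = 6.36364/10.8 = 0.589226
L = ρ/(1-ρ) = 0.589226/(1-0.589226) = 1.4344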